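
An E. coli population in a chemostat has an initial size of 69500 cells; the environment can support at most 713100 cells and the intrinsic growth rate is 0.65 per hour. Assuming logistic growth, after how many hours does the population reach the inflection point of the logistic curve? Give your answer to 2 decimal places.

Logistic growth is fastest at N = K/2 = 356550.
A = (K − N₀)/N₀ = 9.2604. Set K/(1 + A·e^(−rt)) = K/2 → A·e^(−rt) = 1.
e^(−0.65t) = 1/9.2604 = 0.107986, so t = ln(9.2604)/0.65 = 2.2258/0.65 = 3.4242.

3.42 hours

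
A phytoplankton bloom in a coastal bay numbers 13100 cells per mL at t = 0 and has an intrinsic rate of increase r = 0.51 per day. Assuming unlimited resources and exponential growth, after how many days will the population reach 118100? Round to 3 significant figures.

Set N₀·e^(rt) = 118100: e^(0.51·t) = 118100/13100 = 9.0153.
0.51·t = ln(9.0153) = 2.1989, so t = 2.1989/0.51 = 4.3116.

4.31 days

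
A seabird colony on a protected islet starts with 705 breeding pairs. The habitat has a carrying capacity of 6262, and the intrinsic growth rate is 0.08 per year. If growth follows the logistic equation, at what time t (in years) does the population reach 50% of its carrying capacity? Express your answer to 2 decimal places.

A = (K − N₀)/N₀ = (6262 − 705)/705 = 7.8823.
Solve 6262/(1 + 7.8823·e^(−0.08t)) = 3131: 1 + 7.8823·e^(−0.08t) = 2, so e^(−0.08t) = 0.126867.
−0.08·t = ln(0.126867) = -2.0646, so t = 2.0646/0.08 = 25.808.

25.81 years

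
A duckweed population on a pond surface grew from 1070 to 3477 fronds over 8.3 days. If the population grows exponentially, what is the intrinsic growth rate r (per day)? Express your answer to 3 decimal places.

0.142 per day

From N(t) = N₀·e^(rt): e^(r·8.3) = 3477/1070 = 3.2495.
r·8.3 = ln(3.2495) = 1.1785, so r = 1.1785/8.3 = 0.14199.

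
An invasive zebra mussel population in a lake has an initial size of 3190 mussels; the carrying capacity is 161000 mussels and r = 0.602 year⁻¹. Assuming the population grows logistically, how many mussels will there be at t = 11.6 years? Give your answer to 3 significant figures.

A = (K − N₀)/N₀ = (161000 − 3190)/3190 = 49.47.
N(t) = K/(1 + A·e^(−rt)) = 161000/(1 + 49.47×e^(−0.602×11.6)).
e^(−6.983) = 0.00092733; denominator = 1 + 49.47×0.00092733 = 1.0459.
N = 161000/1.0459 = 153938.

154000 mussels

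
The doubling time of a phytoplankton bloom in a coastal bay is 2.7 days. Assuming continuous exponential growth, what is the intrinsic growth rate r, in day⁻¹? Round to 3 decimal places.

r = ln(2)/t_d = 0.6931/2.7 = 0.25672.

0.257 per day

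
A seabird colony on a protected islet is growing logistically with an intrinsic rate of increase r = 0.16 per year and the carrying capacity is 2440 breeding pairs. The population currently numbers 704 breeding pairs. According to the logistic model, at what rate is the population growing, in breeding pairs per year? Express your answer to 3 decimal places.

80.141 breeding pairs per year

dN/dt = rN(1 − N/K) = 0.16 × 704 × (1 − 704/2440).
1 − 704/2440 = 0.71148; dN/dt = 0.16 × 704 × 0.71148 = 80.141.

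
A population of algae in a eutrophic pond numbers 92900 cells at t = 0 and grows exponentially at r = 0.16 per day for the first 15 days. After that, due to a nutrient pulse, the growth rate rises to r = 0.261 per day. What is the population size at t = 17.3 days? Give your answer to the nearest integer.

1866506 cells

Phase 1: N(15) = 92900·e^(0.16×15) = 92900·e^2.4 = 1.024053×10^6.
Phase 2 runs for 17.3 − 15 = 2.3 days at r = 0.261.
N(17.3) = 1.024053×10^6·e^(0.261×2.3) = 1.024053×10^6·e^0.6003 = 1.866506×10^6.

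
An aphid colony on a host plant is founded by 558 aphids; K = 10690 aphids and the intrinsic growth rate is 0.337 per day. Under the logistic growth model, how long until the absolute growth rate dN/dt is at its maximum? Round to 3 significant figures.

Logistic growth is fastest at N = K/2 = 5345.
A = (K − N₀)/N₀ = 18.158. Set K/(1 + A·e^(−rt)) = K/2 → A·e^(−rt) = 1.
e^(−0.337t) = 1/18.158 = 0.055073, so t = ln(18.158)/0.337 = 2.8991/0.337 = 8.6027.

8.60 days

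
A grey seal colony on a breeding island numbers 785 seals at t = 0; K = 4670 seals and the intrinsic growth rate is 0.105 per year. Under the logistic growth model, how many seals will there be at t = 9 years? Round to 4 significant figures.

A = (K − N₀)/N₀ = (4670 − 785)/785 = 4.949.
N(t) = K/(1 + A·e^(−rt)) = 4670/(1 + 4.949×e^(−0.105×9)).
e^(−0.945) = 0.38868; denominator = 1 + 4.949×0.38868 = 2.9236.
N = 4670/2.9236 = 1597.35.

1597 seals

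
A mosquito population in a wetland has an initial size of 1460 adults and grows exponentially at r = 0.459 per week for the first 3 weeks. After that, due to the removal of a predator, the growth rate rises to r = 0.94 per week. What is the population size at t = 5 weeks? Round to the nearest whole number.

Phase 1: N(3) = 1460·e^(0.459×3) = 1460·e^1.377 = 5785.97.
Phase 2 runs for 5 − 3 = 2 weeks at r = 0.94.
N(5) = 5785.97·e^(0.94×2) = 5785.97·e^1.88 = 37918.4.

37918 adults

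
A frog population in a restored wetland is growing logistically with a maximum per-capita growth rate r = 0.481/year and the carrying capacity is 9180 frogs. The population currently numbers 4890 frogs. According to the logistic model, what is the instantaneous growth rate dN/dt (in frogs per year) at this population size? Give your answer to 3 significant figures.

dN/dt = rN(1 − N/K) = 0.481 × 4890 × (1 − 4890/9180).
1 − 4890/9180 = 0.46732; dN/dt = 0.481 × 4890 × 0.46732 = 1099.2.

1100 frogs per year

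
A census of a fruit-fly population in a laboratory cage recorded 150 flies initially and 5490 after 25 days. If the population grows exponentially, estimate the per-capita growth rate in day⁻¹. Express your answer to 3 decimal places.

0.144 per day

From N(t) = N₀·e^(rt): e^(r·25) = 5490/150 = 36.6.
r·25 = ln(36.6) = 3.6, so r = 3.6/25 = 0.144.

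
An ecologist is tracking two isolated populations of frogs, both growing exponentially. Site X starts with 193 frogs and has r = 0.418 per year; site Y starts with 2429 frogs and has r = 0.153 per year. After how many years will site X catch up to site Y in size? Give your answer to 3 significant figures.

9.56 years

Set 193·e^(0.418t) = 2429·e^(0.153t).
e^((0.418 − 0.153)t) = 2429/193 → e^(0.265·t) = 12.585.
0.265·t = ln(12.585) = 2.5325, so t = 2.5325/0.265 = 9.5568.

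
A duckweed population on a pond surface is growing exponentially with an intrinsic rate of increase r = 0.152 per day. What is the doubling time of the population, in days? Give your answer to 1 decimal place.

Doubling time t_d = ln(2)/r = 0.6931/0.152 = 4.5602.

4.6 days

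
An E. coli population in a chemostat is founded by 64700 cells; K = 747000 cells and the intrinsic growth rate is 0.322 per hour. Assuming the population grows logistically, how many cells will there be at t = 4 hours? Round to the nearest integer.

191112 cells

A = (K − N₀)/N₀ = (747000 − 64700)/64700 = 10.546.
N(t) = K/(1 + A·e^(−rt)) = 747000/(1 + 10.546×e^(−0.322×4)).
e^(−1.288) = 0.27582; denominator = 1 + 10.546×0.27582 = 3.9087.
N = 747000/3.9087 = 191112.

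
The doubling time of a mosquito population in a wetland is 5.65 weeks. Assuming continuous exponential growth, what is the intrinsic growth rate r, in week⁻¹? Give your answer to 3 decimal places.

0.123 per week

r = ln(2)/t_d = 0.6931/5.65 = 0.12268.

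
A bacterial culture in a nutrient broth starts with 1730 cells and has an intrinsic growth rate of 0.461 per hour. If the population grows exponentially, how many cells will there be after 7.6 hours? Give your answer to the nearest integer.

57496 cells

N(t) = N₀·e^(rt) = 1730 × e^(0.461×7.6) = 1730 × e^3.504.
e^3.504 ≈ 33.235, so N ≈ 1730 × 33.235 = 57496.3.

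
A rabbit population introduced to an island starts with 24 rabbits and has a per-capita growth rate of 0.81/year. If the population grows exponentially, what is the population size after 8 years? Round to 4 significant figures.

N(t) = N₀·e^(rt) = 24 × e^(0.81×8) = 24 × e^6.48.
e^6.48 ≈ 651.97, so N ≈ 24 × 651.97 = 15647.3.

15650 rabbits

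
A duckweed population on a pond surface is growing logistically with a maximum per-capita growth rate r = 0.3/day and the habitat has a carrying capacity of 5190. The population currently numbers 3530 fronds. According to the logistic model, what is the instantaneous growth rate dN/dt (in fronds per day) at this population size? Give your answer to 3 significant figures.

339 fronds per day

dN/dt = rN(1 − N/K) = 0.3 × 3530 × (1 − 3530/5190).
1 − 3530/5190 = 0.31985; dN/dt = 0.3 × 3530 × 0.31985 = 338.72.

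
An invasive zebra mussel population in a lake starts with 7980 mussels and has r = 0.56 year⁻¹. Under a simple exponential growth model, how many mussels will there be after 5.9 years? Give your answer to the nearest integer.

217226 mussels

N(t) = N₀·e^(rt) = 7980 × e^(0.56×5.9) = 7980 × e^3.304.
e^3.304 ≈ 27.221, so N ≈ 7980 × 27.221 = 217226.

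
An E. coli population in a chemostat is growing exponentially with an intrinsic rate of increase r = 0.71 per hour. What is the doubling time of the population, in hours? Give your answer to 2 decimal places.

Doubling time t_d = ln(2)/r = 0.6931/0.71 = 0.97626.

0.98 hours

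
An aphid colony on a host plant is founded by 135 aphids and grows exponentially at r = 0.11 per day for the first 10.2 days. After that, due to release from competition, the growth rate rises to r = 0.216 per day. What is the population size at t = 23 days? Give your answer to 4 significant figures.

6582 aphids

Phase 1: N(10.2) = 135·e^(0.11×10.2) = 135·e^1.122 = 414.584.
Phase 2 runs for 23 − 10.2 = 12.8 days at r = 0.216.
N(23) = 414.584·e^(0.216×12.8) = 414.584·e^2.765 = 6581.87.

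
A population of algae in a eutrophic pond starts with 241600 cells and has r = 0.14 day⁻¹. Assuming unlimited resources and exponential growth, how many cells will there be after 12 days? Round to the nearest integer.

1296318 cells

N(t) = N₀·e^(rt) = 241600 × e^(0.14×12) = 241600 × e^1.68.
e^1.68 ≈ 5.3656, so N ≈ 241600 × 5.3656 = 1.296318×10^6.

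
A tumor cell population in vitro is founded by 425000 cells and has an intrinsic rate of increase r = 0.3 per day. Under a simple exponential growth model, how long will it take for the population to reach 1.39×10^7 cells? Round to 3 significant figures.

11.6 days

Set N₀·e^(rt) = 1.39×10^7: e^(0.3·t) = 1.39×10^7/425000 = 32.706.
0.3·t = ln(32.706) = 3.4876, so t = 3.4876/0.3 = 11.625.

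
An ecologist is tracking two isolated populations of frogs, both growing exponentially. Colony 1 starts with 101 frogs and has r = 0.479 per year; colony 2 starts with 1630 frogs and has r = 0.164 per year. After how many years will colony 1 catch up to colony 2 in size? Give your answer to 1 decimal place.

8.8 years

Set 101·e^(0.479t) = 1630·e^(0.164t).
e^((0.479 − 0.164)t) = 1630/101 → e^(0.315·t) = 16.139.
0.315·t = ln(16.139) = 2.7812, so t = 2.7812/0.315 = 8.8293.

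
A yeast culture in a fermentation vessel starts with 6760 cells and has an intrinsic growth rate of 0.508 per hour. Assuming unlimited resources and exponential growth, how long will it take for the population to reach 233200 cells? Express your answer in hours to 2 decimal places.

Set N₀·e^(rt) = 233200: e^(0.508·t) = 233200/6760 = 34.497.
0.508·t = ln(34.497) = 3.5409, so t = 3.5409/0.508 = 6.9702.

6.97 hours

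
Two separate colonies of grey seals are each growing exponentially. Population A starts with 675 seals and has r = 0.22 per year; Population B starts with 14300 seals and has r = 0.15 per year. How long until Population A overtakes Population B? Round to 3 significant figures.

43.6 years

Set 675·e^(0.22t) = 14300·e^(0.15t).
e^((0.22 − 0.15)t) = 14300/675 → e^(0.07·t) = 21.185.
0.07·t = ln(21.185) = 3.0533, so t = 3.0533/0.07 = 43.619.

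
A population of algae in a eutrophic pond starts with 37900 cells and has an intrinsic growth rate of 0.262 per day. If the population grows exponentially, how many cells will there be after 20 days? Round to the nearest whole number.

N(t) = N₀·e^(rt) = 37900 × e^(0.262×20) = 37900 × e^5.24.
e^5.24 ≈ 188.67, so N ≈ 37900 × 188.67 = 7.150597×10^6.

7150597 cells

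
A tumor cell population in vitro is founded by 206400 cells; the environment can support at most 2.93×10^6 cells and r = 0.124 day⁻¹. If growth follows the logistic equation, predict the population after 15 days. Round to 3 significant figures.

959000 cells

A = (K − N₀)/N₀ = (2.93×10^6 − 206400)/206400 = 13.196.
N(t) = K/(1 + A·e^(−rt)) = 2.93×10^6/(1 + 13.196×e^(−0.124×15)).
e^(−1.86) = 0.15567; denominator = 1 + 13.196×0.15567 = 3.0542.
N = 2.93×10^6/3.0542 = 959330.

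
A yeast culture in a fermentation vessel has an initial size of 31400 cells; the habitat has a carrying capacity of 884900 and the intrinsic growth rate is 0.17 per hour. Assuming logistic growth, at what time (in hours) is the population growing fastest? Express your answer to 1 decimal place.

19.4 hours

Logistic growth is fastest at N = K/2 = 442450.
A = (K − N₀)/N₀ = 27.182. Set K/(1 + A·e^(−rt)) = K/2 → A·e^(−rt) = 1.
e^(−0.17t) = 1/27.182 = 0.0367897, so t = ln(27.182)/0.17 = 3.3025/0.17 = 19.427.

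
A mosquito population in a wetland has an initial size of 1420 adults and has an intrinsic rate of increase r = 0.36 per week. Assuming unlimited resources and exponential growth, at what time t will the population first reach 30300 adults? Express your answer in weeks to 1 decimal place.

8.5 weeks

Set N₀·e^(rt) = 30300: e^(0.36·t) = 30300/1420 = 21.338.
0.36·t = ln(21.338) = 3.0605, so t = 3.0605/0.36 = 8.5014.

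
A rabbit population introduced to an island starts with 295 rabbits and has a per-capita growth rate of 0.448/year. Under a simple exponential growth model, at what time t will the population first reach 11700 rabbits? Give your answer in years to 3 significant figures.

Set N₀·e^(rt) = 11700: e^(0.448·t) = 11700/295 = 39.661.
0.448·t = ln(39.661) = 3.6804, so t = 3.6804/0.448 = 8.2151.

8.22 years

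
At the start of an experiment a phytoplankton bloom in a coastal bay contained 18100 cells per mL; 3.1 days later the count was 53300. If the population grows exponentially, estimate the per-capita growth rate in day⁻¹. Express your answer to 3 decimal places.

0.348 per day

From N(t) = N₀·e^(rt): e^(r·3.1) = 53300/18100 = 2.9448.
r·3.1 = ln(2.9448) = 1.08, so r = 1.08/3.1 = 0.34839.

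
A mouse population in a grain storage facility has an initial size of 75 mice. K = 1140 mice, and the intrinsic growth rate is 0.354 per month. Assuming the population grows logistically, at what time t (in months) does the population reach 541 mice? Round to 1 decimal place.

A = (K − N₀)/N₀ = (1140 − 75)/75 = 14.2.
Solve 1140/(1 + 14.2·e^(−0.354t)) = 541: 1 + 14.2·e^(−0.354t) = 2.1072, so e^(−0.354t) = 0.0779725.
−0.354·t = ln(0.0779725) = -2.5514, so t = 2.5514/0.354 = 7.2073.

7.2 months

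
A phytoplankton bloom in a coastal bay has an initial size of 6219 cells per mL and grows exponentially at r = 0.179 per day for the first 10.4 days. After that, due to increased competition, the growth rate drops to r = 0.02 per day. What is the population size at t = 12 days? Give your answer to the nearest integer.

41314 cells per mL

Phase 1: N(10.4) = 6219·e^(0.179×10.4) = 6219·e^1.862 = 40013.2.
Phase 2 runs for 12 − 10.4 = 1.6 days at r = 0.02.
N(12) = 40013.2·e^(0.02×1.6) = 40013.2·e^0.032 = 41314.3.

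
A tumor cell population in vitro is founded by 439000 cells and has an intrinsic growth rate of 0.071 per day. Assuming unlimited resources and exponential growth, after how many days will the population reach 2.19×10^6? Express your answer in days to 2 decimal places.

Set N₀·e^(rt) = 2.19×10^6: e^(0.071·t) = 2.19×10^6/439000 = 4.9886.
0.071·t = ln(4.9886) = 1.6072, so t = 1.6072/0.071 = 22.636.

22.64 days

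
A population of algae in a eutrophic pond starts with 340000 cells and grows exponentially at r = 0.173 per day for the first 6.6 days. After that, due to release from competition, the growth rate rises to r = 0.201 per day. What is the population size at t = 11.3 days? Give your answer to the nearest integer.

2739267 cells

Phase 1: N(6.6) = 340000·e^(0.173×6.6) = 340000·e^1.142 = 1.065017×10^6.
Phase 2 runs for 11.3 − 6.6 = 4.7 days at r = 0.201.
N(11.3) = 1.065017×10^6·e^(0.201×4.7) = 1.065017×10^6·e^0.9447 = 2.739267×10^6.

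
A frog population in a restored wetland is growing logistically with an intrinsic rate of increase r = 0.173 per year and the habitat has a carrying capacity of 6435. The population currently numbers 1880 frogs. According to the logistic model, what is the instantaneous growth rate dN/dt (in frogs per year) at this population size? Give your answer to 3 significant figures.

230 frogs per year

dN/dt = rN(1 − N/K) = 0.173 × 1880 × (1 − 1880/6435).
1 − 1880/6435 = 0.70785; dN/dt = 0.173 × 1880 × 0.70785 = 230.22.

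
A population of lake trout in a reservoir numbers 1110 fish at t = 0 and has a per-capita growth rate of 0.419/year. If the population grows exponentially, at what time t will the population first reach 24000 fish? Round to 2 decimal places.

Set N₀·e^(rt) = 24000: e^(0.419·t) = 24000/1110 = 21.622.
0.419·t = ln(21.622) = 3.0737, so t = 3.0737/0.419 = 7.3358.

7.34 years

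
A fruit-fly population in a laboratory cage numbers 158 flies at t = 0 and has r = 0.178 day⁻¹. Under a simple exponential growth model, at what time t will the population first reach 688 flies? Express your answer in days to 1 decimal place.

8.3 days

Set N₀·e^(rt) = 688: e^(0.178·t) = 688/158 = 4.3544.
0.178·t = ln(4.3544) = 1.4712, so t = 1.4712/0.178 = 8.2651.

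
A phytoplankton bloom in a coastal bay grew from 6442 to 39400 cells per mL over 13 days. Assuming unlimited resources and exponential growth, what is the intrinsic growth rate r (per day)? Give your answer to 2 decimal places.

From N(t) = N₀·e^(rt): e^(r·13) = 39400/6442 = 6.1161.
r·13 = ln(6.1161) = 1.8109, so r = 1.8109/13 = 0.1393.

0.14 per day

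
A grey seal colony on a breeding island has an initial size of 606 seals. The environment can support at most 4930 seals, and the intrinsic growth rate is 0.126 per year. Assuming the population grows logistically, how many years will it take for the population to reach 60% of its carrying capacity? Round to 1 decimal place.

18.8 years

A = (K − N₀)/N₀ = (4930 − 606)/606 = 7.1353.
Solve 4930/(1 + 7.1353·e^(−0.126t)) = 2958: 1 + 7.1353·e^(−0.126t) = 1.6667, so e^(−0.126t) = 0.093432.
−0.126·t = ln(0.093432) = -2.3705, so t = 2.3705/0.126 = 18.814.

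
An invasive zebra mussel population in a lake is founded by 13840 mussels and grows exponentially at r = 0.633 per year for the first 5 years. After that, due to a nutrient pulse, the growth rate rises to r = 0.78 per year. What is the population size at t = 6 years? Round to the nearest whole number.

715201 mussels

Phase 1: N(5) = 13840·e^(0.633×5) = 13840·e^3.165 = 327852.
Phase 2 runs for 6 − 5 = 1 years at r = 0.78.
N(6) = 327852·e^(0.78×1) = 327852·e^0.78 = 715201.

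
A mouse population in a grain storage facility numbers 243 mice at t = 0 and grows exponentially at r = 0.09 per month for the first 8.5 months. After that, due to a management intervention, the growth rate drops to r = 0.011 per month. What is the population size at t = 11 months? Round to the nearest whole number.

Phase 1: N(8.5) = 243·e^(0.09×8.5) = 243·e^0.765 = 522.206.
Phase 2 runs for 11 − 8.5 = 2.5 months at r = 0.011.
N(11) = 522.206·e^(0.011×2.5) = 522.206·e^0.0275 = 536.766.

537 mice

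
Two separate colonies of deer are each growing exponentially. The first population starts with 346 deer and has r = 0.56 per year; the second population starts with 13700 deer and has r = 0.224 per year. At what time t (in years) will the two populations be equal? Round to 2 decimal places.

10.95 years

Set 346·e^(0.56t) = 13700·e^(0.224t).
e^((0.56 − 0.224)t) = 13700/346 → e^(0.336·t) = 39.595.
0.336·t = ln(39.595) = 3.6787, so t = 3.6787/0.336 = 10.949.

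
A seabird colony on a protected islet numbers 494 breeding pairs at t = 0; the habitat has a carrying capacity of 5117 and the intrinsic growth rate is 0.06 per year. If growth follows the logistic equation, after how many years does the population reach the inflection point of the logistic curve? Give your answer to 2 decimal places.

37.27 years

Logistic growth is fastest at N = K/2 = 2558.5.
A = (K − N₀)/N₀ = 9.3583. Set K/(1 + A·e^(−rt)) = K/2 → A·e^(−rt) = 1.
e^(−0.06t) = 1/9.3583 = 0.106857, so t = ln(9.3583)/0.06 = 2.2363/0.06 = 37.271.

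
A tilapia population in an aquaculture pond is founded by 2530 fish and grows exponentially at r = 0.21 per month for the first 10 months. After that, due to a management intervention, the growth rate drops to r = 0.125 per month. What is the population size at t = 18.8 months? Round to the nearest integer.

Phase 1: N(10) = 2530·e^(0.21×10) = 2530·e^2.1 = 20660.4.
Phase 2 runs for 18.8 − 10 = 8.8 months at r = 0.125.
N(18.8) = 20660.4·e^(0.125×8.8) = 20660.4·e^1.1 = 62067.3.

62067 fish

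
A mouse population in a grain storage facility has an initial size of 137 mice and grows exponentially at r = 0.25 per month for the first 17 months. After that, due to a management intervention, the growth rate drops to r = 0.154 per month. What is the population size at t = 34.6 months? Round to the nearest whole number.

144406 mice

Phase 1: N(17) = 137·e^(0.25×17) = 137·e^4.25 = 9604.44.
Phase 2 runs for 34.6 − 17 = 17.6 months at r = 0.154.
N(34.6) = 9604.44·e^(0.154×17.6) = 9604.44·e^2.71 = 144406.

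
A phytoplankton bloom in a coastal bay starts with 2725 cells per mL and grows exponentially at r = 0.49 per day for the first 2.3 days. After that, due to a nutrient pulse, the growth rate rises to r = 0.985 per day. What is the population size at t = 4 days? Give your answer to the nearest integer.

Phase 1: N(2.3) = 2725·e^(0.49×2.3) = 2725·e^1.127 = 8410.39.
Phase 2 runs for 4 − 2.3 = 1.7 days at r = 0.985.
N(4) = 8410.39·e^(0.985×1.7) = 8410.39·e^1.675 = 44878.9.

44879 cells per mL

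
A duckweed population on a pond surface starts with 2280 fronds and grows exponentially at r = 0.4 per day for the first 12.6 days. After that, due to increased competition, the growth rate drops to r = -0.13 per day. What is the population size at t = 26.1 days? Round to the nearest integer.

Phase 1: N(12.6) = 2280·e^(0.4×12.6) = 2280·e^5.04 = 352192.
Phase 2 runs for 26.1 − 12.6 = 13.5 days at r = -0.13.
N(26.1) = 352192·e^(-0.13×13.5) = 352192·e^-1.755 = 60896.5.

60896 fronds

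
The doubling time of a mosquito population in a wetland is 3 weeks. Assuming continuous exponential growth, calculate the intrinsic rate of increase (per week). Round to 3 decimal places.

r = ln(2)/t_d = 0.6931/3 = 0.23105.

0.231 per week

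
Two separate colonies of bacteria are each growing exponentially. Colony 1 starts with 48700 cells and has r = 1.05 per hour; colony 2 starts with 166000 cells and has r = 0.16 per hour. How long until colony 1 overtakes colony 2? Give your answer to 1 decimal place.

Set 48700·e^(1.05t) = 166000·e^(0.16t).
e^((1.05 − 0.16)t) = 166000/48700 → e^(0.89·t) = 3.4086.
0.89·t = ln(3.4086) = 1.2263, so t = 1.2263/0.89 = 1.3779.

1.4 hours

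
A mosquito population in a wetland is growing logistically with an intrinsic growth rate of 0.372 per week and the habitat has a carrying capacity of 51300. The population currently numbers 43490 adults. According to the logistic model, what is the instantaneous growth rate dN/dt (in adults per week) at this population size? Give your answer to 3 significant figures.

2460 adults per week

dN/dt = rN(1 − N/K) = 0.372 × 43490 × (1 − 43490/51300).
1 − 43490/51300 = 0.15224; dN/dt = 0.372 × 43490 × 0.15224 = 2463.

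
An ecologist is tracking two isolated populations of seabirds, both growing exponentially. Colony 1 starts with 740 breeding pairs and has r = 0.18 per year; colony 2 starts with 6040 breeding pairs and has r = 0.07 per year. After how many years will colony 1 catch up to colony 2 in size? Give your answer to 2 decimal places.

19.09 years

Set 740·e^(0.18t) = 6040·e^(0.07t).
e^((0.18 − 0.07)t) = 6040/740 → e^(0.11·t) = 8.1622.
0.11·t = ln(8.1622) = 2.0995, so t = 2.0995/0.11 = 19.086.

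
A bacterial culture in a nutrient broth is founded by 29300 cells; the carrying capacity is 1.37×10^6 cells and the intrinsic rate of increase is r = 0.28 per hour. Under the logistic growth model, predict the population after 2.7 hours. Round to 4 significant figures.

A = (K − N₀)/N₀ = (1.37×10^6 − 29300)/29300 = 45.758.
N(t) = K/(1 + A·e^(−rt)) = 1.37×10^6/(1 + 45.758×e^(−0.28×2.7)).
e^(−0.756) = 0.46954; denominator = 1 + 45.758×0.46954 = 22.485.
N = 1.37×10^6/22.485 = 60929.2.

60930 cells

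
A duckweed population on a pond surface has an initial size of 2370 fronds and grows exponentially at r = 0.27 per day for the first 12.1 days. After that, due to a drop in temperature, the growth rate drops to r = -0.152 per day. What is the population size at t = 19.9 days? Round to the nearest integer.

18997 fronds

Phase 1: N(12.1) = 2370·e^(0.27×12.1) = 2370·e^3.267 = 62171.1.
Phase 2 runs for 19.9 − 12.1 = 7.8 days at r = -0.152.
N(19.9) = 62171.1·e^(-0.152×7.8) = 62171.1·e^-1.186 = 18997.2.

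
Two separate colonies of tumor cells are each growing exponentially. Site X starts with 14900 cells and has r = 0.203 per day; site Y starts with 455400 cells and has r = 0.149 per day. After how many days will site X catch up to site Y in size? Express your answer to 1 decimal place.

63.3 days

Set 14900·e^(0.203t) = 455400·e^(0.149t).
e^((0.203 − 0.149)t) = 455400/14900 → e^(0.054·t) = 30.564.
0.054·t = ln(30.564) = 3.4198, so t = 3.4198/0.054 = 63.33.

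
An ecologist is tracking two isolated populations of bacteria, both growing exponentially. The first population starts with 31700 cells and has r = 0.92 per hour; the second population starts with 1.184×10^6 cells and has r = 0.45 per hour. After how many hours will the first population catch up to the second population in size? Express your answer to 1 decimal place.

Set 31700·e^(0.92t) = 1.184×10^6·e^(0.45t).
e^((0.92 − 0.45)t) = 1.184×10^6/31700 → e^(0.47·t) = 37.35.
0.47·t = ln(37.35) = 3.6203, so t = 3.6203/0.47 = 7.7028.

7.7 hours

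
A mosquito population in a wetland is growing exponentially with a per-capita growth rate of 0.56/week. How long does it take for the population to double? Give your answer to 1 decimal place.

Doubling time t_d = ln(2)/r = 0.6931/0.56 = 1.2378.

1.2 weeks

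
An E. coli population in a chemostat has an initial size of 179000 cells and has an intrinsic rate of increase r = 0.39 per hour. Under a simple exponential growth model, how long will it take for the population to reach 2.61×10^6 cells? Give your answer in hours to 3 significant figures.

Set N₀·e^(rt) = 2.61×10^6: e^(0.39·t) = 2.61×10^6/179000 = 14.581.
0.39·t = ln(14.581) = 2.6797, so t = 2.6797/0.39 = 6.8711.

6.87 hours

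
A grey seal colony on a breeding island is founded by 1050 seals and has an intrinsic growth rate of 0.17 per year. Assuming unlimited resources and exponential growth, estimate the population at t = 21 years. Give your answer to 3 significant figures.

N(t) = N₀·e^(rt) = 1050 × e^(0.17×21) = 1050 × e^3.57.
e^3.57 ≈ 35.517, so N ≈ 1050 × 35.517 = 37292.4.

37300 seals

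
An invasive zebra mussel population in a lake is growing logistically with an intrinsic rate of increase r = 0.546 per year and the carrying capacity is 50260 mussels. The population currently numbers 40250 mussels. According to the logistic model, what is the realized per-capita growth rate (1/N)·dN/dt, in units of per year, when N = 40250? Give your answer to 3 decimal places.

0.109 per year

(1/N)·dN/dt = r(1 − N/K) = 0.546 × (1 − 40250/50260).
= 0.546 × 0.19916 = 0.10874.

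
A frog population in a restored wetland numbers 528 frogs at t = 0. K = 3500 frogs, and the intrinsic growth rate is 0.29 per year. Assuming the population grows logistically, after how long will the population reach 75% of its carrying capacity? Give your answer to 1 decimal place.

9.7 years

A = (K − N₀)/N₀ = (3500 − 528)/528 = 5.6288.
Solve 3500/(1 + 5.6288·e^(−0.29t)) = 2625: 1 + 5.6288·e^(−0.29t) = 1.3333, so e^(−0.29t) = 0.0592194.
−0.29·t = ln(0.0592194) = -2.8265, so t = 2.8265/0.29 = 9.7466.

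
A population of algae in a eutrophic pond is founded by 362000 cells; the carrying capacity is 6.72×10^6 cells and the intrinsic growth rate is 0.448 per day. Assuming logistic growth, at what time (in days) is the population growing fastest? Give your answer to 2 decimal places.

Logistic growth is fastest at N = K/2 = 3.36×10^6.
A = (K − N₀)/N₀ = 17.564. Set K/(1 + A·e^(−rt)) = K/2 → A·e^(−rt) = 1.
e^(−0.448t) = 1/17.564 = 0.0569361, so t = ln(17.564)/0.448 = 2.8658/0.448 = 6.3969.

6.40 days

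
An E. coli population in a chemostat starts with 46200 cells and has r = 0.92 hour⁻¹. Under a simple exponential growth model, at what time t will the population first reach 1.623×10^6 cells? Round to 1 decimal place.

Set N₀·e^(rt) = 1.623×10^6: e^(0.92·t) = 1.623×10^6/46200 = 35.13.
0.92·t = ln(35.13) = 3.5591, so t = 3.5591/0.92 = 3.8685.

3.9 hours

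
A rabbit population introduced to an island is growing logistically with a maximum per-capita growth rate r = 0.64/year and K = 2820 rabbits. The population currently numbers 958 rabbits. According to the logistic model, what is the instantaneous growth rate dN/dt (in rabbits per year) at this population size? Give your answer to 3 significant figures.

dN/dt = rN(1 − N/K) = 0.64 × 958 × (1 − 958/2820).
1 − 958/2820 = 0.66028; dN/dt = 0.64 × 958 × 0.66028 = 404.83.

405 rabbits per year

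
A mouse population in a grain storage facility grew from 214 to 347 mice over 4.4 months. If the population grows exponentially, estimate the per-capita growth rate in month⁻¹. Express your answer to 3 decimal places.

0.110 per month

From N(t) = N₀·e^(rt): e^(r·4.4) = 347/214 = 1.6215.
r·4.4 = ln(1.6215) = 0.48335, so r = 0.48335/4.4 = 0.10985.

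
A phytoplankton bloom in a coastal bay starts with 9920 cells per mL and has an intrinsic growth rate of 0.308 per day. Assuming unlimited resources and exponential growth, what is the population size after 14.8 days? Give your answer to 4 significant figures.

N(t) = N₀·e^(rt) = 9920 × e^(0.308×14.8) = 9920 × e^4.558.
e^4.558 ≈ 95.431, so N ≈ 9920 × 95.431 = 946672.

946700 cells per mL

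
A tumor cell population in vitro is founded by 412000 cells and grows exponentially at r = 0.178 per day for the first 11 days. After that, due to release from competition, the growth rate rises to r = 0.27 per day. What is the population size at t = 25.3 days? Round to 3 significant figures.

Phase 1: N(11) = 412000·e^(0.178×11) = 412000·e^1.958 = 2.919079×10^6.
Phase 2 runs for 25.3 − 11 = 14.3 days at r = 0.27.
N(25.3) = 2.919079×10^6·e^(0.27×14.3) = 2.919079×10^6·e^3.861 = 1.386937×10^8.

139000000 cells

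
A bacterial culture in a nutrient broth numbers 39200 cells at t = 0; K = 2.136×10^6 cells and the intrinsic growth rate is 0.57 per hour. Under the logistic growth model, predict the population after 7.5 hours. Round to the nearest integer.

A = (K − N₀)/N₀ = (2.136×10^6 − 39200)/39200 = 53.49.
N(t) = K/(1 + A·e^(−rt)) = 2.136×10^6/(1 + 53.49×e^(−0.57×7.5)).
e^(−4.275) = 0.013912; denominator = 1 + 53.49×0.013912 = 1.7442.
N = 2.136×10^6/1.7442 = 1.224663×10^6.

1224663 cells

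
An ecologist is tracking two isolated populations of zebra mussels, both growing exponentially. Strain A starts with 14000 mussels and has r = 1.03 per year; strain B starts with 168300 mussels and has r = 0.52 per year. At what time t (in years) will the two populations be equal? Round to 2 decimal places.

4.88 years

Set 14000·e^(1.03t) = 168300·e^(0.52t).
e^((1.03 − 0.52)t) = 168300/14000 → e^(0.51·t) = 12.021.
0.51·t = ln(12.021) = 2.4867, so t = 2.4867/0.51 = 4.8759.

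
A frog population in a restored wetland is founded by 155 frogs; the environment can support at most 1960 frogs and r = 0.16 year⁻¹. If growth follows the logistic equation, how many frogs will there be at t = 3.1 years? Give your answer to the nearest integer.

242 frogs

A = (K − N₀)/N₀ = (1960 − 155)/155 = 11.645.
N(t) = K/(1 + A·e^(−rt)) = 1960/(1 + 11.645×e^(−0.16×3.1)).
e^(−0.496) = 0.60896; denominator = 1 + 11.645×0.60896 = 8.0915.
N = 1960/8.0915 = 242.231.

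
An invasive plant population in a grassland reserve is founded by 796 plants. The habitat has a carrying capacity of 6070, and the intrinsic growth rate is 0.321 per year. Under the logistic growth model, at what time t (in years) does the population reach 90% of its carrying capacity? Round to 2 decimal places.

12.74 years

A = (K − N₀)/N₀ = (6070 − 796)/796 = 6.6256.
Solve 6070/(1 + 6.6256·e^(−0.321t)) = 5463: 1 + 6.6256·e^(−0.321t) = 1.1111, so e^(−0.321t) = 0.0167699.
−0.321·t = ln(0.0167699) = -4.0882, so t = 4.0882/0.321 = 12.736.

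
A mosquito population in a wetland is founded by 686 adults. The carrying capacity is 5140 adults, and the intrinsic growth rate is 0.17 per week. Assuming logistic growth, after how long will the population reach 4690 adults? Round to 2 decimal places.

24.79 weeks

A = (K − N₀)/N₀ = (5140 − 686)/686 = 6.4927.
Solve 5140/(1 + 6.4927·e^(−0.17t)) = 4690: 1 + 6.4927·e^(−0.17t) = 1.0959, so e^(−0.17t) = 0.0147779.
−0.17·t = ln(0.0147779) = -4.2146, so t = 4.2146/0.17 = 24.792.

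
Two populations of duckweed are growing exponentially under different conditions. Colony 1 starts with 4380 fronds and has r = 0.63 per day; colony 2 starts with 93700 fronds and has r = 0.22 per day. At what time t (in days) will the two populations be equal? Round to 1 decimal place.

Set 4380·e^(0.63t) = 93700·e^(0.22t).
e^((0.63 − 0.22)t) = 93700/4380 → e^(0.41·t) = 21.393.
0.41·t = ln(21.393) = 3.063, so t = 3.063/0.41 = 7.4709.

7.5 days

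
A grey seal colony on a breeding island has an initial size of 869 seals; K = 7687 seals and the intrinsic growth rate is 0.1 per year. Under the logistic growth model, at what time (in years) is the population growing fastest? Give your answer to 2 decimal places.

20.60 years

Logistic growth is fastest at N = K/2 = 3843.5.
A = (K − N₀)/N₀ = 7.8458. Set K/(1 + A·e^(−rt)) = K/2 → A·e^(−rt) = 1.
e^(−0.1t) = 1/7.8458 = 0.127457, so t = ln(7.8458)/0.1 = 2.06/0.1 = 20.6.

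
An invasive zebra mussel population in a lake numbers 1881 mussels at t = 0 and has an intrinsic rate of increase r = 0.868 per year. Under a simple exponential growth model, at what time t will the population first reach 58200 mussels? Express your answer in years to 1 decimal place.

4.0 years

Set N₀·e^(rt) = 58200: e^(0.868·t) = 58200/1881 = 30.941.
0.868·t = ln(30.941) = 3.4321, so t = 3.4321/0.868 = 3.954.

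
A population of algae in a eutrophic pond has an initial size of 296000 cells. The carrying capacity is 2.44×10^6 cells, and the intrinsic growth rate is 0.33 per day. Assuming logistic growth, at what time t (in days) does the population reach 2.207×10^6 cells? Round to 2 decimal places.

A = (K − N₀)/N₀ = (2.44×10^6 − 296000)/296000 = 7.2432.
Solve 2.44×10^6/(1 + 7.2432·e^(−0.33t)) = 2.207×10^6: 1 + 7.2432·e^(−0.33t) = 1.1056, so e^(−0.33t) = 0.0145754.
−0.33·t = ln(0.0145754) = -4.2284, so t = 4.2284/0.33 = 12.813.

12.81 days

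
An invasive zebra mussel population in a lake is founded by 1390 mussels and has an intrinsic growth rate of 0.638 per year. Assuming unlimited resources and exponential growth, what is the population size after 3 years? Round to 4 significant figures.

9424 mussels

N(t) = N₀·e^(rt) = 1390 × e^(0.638×3) = 1390 × e^1.914.
e^1.914 ≈ 6.7802, so N ≈ 1390 × 6.7802 = 9424.42.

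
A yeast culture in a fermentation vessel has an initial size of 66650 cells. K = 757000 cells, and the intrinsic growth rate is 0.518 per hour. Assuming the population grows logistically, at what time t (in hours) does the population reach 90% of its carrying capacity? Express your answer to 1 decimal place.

8.8 hours

A = (K − N₀)/N₀ = (757000 − 66650)/66650 = 10.358.
Solve 757000/(1 + 10.358·e^(−0.518t)) = 681300: 1 + 10.358·e^(−0.518t) = 1.1111, so e^(−0.518t) = 0.0107272.
−0.518·t = ln(0.0107272) = -4.535, so t = 4.535/0.518 = 8.7548.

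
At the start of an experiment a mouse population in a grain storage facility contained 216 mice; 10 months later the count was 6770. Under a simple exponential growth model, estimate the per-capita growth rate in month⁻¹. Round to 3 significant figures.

0.344 per month

From N(t) = N₀·e^(rt): e^(r·10) = 6770/216 = 31.343.
r·10 = ln(31.343) = 3.445, so r = 3.445/10 = 0.3445.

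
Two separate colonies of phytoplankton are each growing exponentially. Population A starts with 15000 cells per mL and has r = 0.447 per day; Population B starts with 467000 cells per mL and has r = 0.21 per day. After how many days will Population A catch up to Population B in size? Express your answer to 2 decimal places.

14.51 days

Set 15000·e^(0.447t) = 467000·e^(0.21t).
e^((0.447 − 0.21)t) = 467000/15000 → e^(0.237·t) = 31.133.
0.237·t = ln(31.133) = 3.4383, so t = 3.4383/0.237 = 14.508.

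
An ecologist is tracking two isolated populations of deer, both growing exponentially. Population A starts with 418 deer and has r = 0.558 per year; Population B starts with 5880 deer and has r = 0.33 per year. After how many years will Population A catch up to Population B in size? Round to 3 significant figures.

Set 418·e^(0.558t) = 5880·e^(0.33t).
e^((0.558 − 0.33)t) = 5880/418 → e^(0.228·t) = 14.067.
0.228·t = ln(14.067) = 2.6438, so t = 2.6438/0.228 = 11.596.

11.6 years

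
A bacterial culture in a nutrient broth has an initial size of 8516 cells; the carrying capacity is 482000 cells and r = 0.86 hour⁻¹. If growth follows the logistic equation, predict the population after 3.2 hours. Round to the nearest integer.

105998 cells

A = (K − N₀)/N₀ = (482000 − 8516)/8516 = 55.599.
N(t) = K/(1 + A·e^(−rt)) = 482000/(1 + 55.599×e^(−0.86×3.2)).
e^(−2.752) = 0.0638; denominator = 1 + 55.599×0.0638 = 4.5472.
N = 482000/4.5472 = 105998.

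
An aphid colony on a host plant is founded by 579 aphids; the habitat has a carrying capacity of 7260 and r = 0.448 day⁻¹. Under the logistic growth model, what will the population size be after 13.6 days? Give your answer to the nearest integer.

A = (K − N₀)/N₀ = (7260 − 579)/579 = 11.539.
N(t) = K/(1 + A·e^(−rt)) = 7260/(1 + 11.539×e^(−0.448×13.6)).
e^(−6.093) = 0.0022591; denominator = 1 + 11.539×0.0022591 = 1.0261.
N = 7260/1.0261 = 7075.56.

7076 aphids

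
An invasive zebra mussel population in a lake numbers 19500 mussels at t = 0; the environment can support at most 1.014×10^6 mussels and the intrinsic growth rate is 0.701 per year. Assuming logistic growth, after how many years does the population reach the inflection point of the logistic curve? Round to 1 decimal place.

5.6 years

Logistic growth is fastest at N = K/2 = 507000.
A = (K − N₀)/N₀ = 51. Set K/(1 + A·e^(−rt)) = K/2 → A·e^(−rt) = 1.
e^(−0.701t) = 1/51 = 0.0196078, so t = ln(51)/0.701 = 3.9318/0.701 = 5.6089.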